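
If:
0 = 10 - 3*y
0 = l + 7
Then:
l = -7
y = 10/3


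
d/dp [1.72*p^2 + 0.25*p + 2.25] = 3.44*p + 0.25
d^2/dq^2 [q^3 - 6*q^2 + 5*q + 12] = 6*q - 12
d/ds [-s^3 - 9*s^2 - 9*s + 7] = -3*s^2 - 18*s - 9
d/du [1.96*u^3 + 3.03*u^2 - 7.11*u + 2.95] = 5.88*u^2 + 6.06*u - 7.11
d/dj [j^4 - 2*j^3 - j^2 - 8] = 2*j*(2*j^2 - 3*j - 1)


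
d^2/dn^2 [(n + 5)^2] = 2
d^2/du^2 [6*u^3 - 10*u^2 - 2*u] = 36*u - 20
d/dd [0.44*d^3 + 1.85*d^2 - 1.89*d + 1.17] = 1.32*d^2 + 3.7*d - 1.89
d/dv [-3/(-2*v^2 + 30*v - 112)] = 3*(15 - 2*v)/(2*(v^2 - 15*v + 56)^2)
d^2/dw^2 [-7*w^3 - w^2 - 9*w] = -42*w - 2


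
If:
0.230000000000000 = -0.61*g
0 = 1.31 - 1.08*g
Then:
No Solution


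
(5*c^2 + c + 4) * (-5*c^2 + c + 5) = -25*c^4 + 6*c^2 + 9*c + 20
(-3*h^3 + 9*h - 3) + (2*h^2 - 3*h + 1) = -3*h^3 + 2*h^2 + 6*h - 2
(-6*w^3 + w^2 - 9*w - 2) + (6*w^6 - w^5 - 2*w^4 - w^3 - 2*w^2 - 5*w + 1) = 6*w^6 - w^5 - 2*w^4 - 7*w^3 - w^2 - 14*w - 1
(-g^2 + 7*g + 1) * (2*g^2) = -2*g^4 + 14*g^3 + 2*g^2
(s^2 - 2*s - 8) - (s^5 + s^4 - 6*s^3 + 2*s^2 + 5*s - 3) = -s^5 - s^4 + 6*s^3 - s^2 - 7*s - 5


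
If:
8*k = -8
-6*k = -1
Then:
No Solution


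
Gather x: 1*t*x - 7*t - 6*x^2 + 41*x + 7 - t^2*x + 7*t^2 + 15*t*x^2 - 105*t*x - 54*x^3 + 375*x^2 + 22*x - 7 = 7*t^2 - 7*t - 54*x^3 + x^2*(15*t + 369) + x*(-t^2 - 104*t + 63)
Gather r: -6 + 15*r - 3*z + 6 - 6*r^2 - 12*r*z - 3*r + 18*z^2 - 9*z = -6*r^2 + r*(12 - 12*z) + 18*z^2 - 12*z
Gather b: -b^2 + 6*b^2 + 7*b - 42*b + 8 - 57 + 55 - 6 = 5*b^2 - 35*b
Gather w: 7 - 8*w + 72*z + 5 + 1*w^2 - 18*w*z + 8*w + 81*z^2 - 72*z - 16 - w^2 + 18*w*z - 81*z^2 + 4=0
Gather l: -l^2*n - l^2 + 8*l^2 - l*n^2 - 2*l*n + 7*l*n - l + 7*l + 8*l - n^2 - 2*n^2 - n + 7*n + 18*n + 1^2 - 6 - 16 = l^2*(7 - n) + l*(-n^2 + 5*n + 14) - 3*n^2 + 24*n - 21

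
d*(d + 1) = d^2 + d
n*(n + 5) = n^2 + 5*n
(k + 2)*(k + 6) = k^2 + 8*k + 12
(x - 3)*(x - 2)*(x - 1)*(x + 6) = x^4 - 25*x^2 + 60*x - 36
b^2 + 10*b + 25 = (b + 5)^2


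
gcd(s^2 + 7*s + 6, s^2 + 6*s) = s + 6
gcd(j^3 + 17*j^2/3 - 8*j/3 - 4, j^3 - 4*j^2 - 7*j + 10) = j - 1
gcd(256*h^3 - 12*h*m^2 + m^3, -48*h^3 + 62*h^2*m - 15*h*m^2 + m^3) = 8*h - m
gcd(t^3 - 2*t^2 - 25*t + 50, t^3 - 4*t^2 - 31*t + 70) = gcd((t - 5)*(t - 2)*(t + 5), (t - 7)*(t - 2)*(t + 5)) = t^2 + 3*t - 10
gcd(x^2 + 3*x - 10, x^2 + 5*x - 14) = x - 2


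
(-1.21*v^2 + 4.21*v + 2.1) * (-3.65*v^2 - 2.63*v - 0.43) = 4.4165*v^4 - 12.1842*v^3 - 18.217*v^2 - 7.3333*v - 0.903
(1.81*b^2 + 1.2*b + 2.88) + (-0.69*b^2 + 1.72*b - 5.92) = 1.12*b^2 + 2.92*b - 3.04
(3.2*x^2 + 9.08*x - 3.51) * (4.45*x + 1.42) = 14.24*x^3 + 44.95*x^2 - 2.7259*x - 4.9842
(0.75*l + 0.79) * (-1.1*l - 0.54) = -0.825*l^2 - 1.274*l - 0.4266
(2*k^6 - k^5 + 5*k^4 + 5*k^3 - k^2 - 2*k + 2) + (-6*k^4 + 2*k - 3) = 2*k^6 - k^5 - k^4 + 5*k^3 - k^2 - 1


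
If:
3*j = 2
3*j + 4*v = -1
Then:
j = 2/3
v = -3/4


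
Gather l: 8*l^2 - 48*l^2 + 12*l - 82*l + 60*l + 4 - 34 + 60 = -40*l^2 - 10*l + 30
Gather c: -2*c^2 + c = -2*c^2 + c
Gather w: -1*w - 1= -w - 1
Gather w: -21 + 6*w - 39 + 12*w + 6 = 18*w - 54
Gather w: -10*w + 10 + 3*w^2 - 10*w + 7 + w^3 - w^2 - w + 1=w^3 + 2*w^2 - 21*w + 18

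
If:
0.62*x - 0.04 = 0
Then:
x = 0.06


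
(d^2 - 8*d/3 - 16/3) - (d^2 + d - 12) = 20/3 - 11*d/3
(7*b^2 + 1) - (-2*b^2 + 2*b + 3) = 9*b^2 - 2*b - 2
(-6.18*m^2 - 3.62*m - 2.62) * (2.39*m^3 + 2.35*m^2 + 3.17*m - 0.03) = -14.7702*m^5 - 23.1748*m^4 - 34.3594*m^3 - 17.447*m^2 - 8.1968*m + 0.0786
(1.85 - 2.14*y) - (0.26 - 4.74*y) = 2.6*y + 1.59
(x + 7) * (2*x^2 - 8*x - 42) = 2*x^3 + 6*x^2 - 98*x - 294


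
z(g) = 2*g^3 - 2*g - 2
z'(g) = 6*g^2 - 2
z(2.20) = 14.90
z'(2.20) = 27.04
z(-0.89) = -1.63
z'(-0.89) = 2.75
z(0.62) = -2.76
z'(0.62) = 0.31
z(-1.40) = -4.69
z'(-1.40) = 9.76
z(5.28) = 281.84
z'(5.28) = 165.27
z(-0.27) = -1.50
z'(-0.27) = -1.56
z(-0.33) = -1.41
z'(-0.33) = -1.35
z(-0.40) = -1.33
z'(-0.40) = -1.04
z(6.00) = 418.00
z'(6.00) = 214.00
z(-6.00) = -422.00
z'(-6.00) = 214.00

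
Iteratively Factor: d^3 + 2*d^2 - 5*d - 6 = (d + 3)*(d^2 - d - 2) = (d - 2)*(d + 3)*(d + 1)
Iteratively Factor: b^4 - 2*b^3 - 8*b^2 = (b)*(b^3 - 2*b^2 - 8*b) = b^2*(b^2 - 2*b - 8) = b^2*(b + 2)*(b - 4)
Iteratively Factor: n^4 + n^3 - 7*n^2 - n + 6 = (n - 2)*(n^3 + 3*n^2 - n - 3) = (n - 2)*(n + 3)*(n^2 - 1) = (n - 2)*(n - 1)*(n + 3)*(n + 1)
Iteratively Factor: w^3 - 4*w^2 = (w)*(w^2 - 4*w) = w*(w - 4)*(w)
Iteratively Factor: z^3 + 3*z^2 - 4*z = (z - 1)*(z^2 + 4*z) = z*(z - 1)*(z + 4)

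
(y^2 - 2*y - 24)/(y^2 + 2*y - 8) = (y - 6)/(y - 2)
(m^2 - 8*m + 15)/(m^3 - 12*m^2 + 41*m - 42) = (m - 5)/(m^2 - 9*m + 14)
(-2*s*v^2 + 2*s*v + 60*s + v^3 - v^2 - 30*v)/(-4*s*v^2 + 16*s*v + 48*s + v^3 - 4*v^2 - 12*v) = (2*s*v + 10*s - v^2 - 5*v)/(4*s*v + 8*s - v^2 - 2*v)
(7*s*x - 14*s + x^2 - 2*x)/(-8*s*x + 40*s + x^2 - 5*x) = (-7*s*x + 14*s - x^2 + 2*x)/(8*s*x - 40*s - x^2 + 5*x)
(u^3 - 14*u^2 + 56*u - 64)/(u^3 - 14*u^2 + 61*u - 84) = (u^2 - 10*u + 16)/(u^2 - 10*u + 21)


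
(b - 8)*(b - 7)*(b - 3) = b^3 - 18*b^2 + 101*b - 168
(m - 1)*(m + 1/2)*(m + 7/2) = m^3 + 3*m^2 - 9*m/4 - 7/4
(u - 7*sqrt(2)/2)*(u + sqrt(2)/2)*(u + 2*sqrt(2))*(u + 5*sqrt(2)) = u^4 + 4*sqrt(2)*u^3 - 51*u^2/2 - 169*sqrt(2)*u/2 - 70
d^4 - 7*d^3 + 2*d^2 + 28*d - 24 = (d - 6)*(d - 2)*(d - 1)*(d + 2)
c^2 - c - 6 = (c - 3)*(c + 2)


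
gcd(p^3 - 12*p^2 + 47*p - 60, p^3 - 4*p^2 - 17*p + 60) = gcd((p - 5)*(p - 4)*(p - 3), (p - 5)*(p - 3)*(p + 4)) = p^2 - 8*p + 15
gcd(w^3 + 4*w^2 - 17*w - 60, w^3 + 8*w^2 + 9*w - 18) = w + 3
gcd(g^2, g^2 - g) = g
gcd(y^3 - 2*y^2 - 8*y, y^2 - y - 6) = y + 2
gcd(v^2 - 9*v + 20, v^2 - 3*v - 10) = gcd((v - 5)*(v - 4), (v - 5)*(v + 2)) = v - 5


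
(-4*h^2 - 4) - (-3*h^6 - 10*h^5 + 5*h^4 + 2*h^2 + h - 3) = 3*h^6 + 10*h^5 - 5*h^4 - 6*h^2 - h - 1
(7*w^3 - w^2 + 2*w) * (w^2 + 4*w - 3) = 7*w^5 + 27*w^4 - 23*w^3 + 11*w^2 - 6*w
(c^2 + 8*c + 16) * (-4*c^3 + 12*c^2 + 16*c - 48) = -4*c^5 - 20*c^4 + 48*c^3 + 272*c^2 - 128*c - 768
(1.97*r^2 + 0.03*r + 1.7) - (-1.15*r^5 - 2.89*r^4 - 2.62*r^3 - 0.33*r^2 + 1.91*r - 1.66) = 1.15*r^5 + 2.89*r^4 + 2.62*r^3 + 2.3*r^2 - 1.88*r + 3.36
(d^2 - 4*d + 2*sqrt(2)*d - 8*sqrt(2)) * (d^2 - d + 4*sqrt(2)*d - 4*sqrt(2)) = d^4 - 5*d^3 + 6*sqrt(2)*d^3 - 30*sqrt(2)*d^2 + 20*d^2 - 80*d + 24*sqrt(2)*d + 64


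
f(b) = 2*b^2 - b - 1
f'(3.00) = 11.00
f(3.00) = 14.00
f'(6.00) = 23.00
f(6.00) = 65.00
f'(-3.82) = -16.28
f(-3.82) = 32.00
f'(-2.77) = -12.08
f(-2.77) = 17.12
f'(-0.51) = -3.04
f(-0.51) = 0.03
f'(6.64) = 25.56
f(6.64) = 80.54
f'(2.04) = 7.16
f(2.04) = 5.28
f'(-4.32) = -18.28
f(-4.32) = 40.64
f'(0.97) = 2.88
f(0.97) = -0.09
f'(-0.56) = -3.24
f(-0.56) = 0.19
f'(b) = 4*b - 1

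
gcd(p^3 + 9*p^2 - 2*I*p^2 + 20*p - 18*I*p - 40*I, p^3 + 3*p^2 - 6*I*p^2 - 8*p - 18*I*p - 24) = p - 2*I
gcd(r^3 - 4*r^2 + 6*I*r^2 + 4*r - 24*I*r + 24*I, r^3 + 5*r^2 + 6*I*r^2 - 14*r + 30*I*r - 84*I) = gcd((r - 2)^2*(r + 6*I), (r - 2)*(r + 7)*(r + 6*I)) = r^2 + r*(-2 + 6*I) - 12*I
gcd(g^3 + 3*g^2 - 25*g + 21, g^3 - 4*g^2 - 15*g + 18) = g - 1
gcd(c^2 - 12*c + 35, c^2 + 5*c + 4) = 1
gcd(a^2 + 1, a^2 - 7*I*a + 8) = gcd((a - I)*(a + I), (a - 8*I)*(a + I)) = a + I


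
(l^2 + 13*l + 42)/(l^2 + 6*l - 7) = (l + 6)/(l - 1)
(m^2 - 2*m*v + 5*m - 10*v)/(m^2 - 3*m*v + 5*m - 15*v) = (-m + 2*v)/(-m + 3*v)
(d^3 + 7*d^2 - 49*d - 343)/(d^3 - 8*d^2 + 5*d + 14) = (d^2 + 14*d + 49)/(d^2 - d - 2)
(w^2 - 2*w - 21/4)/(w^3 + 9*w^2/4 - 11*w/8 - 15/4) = 2*(2*w - 7)/(4*w^2 + 3*w - 10)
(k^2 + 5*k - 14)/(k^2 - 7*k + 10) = (k + 7)/(k - 5)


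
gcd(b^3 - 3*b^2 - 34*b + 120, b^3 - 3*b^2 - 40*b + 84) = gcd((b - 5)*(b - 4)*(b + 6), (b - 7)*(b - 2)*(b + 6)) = b + 6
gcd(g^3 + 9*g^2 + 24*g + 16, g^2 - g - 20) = g + 4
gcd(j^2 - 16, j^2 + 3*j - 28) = j - 4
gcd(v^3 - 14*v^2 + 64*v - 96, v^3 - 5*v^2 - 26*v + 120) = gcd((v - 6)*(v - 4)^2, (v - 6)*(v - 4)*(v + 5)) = v^2 - 10*v + 24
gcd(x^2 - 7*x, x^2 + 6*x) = x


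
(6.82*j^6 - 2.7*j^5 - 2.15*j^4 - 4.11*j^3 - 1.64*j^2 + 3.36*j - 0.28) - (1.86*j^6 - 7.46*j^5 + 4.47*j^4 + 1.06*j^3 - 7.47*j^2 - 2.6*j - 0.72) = 4.96*j^6 + 4.76*j^5 - 6.62*j^4 - 5.17*j^3 + 5.83*j^2 + 5.96*j + 0.44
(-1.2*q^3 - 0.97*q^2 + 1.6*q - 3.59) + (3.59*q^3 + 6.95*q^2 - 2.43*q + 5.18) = 2.39*q^3 + 5.98*q^2 - 0.83*q + 1.59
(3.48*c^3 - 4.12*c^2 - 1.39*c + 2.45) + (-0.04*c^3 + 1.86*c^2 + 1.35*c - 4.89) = 3.44*c^3 - 2.26*c^2 - 0.0399999999999998*c - 2.44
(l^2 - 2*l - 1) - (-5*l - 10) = l^2 + 3*l + 9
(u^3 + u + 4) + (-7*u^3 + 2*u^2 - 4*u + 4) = -6*u^3 + 2*u^2 - 3*u + 8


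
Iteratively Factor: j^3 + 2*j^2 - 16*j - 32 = (j + 4)*(j^2 - 2*j - 8) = (j - 4)*(j + 4)*(j + 2)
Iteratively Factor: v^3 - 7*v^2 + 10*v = (v - 5)*(v^2 - 2*v) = (v - 5)*(v - 2)*(v)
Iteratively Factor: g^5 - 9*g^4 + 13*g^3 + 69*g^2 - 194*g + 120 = (g - 1)*(g^4 - 8*g^3 + 5*g^2 + 74*g - 120) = (g - 5)*(g - 1)*(g^3 - 3*g^2 - 10*g + 24) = (g - 5)*(g - 4)*(g - 1)*(g^2 + g - 6) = (g - 5)*(g - 4)*(g - 1)*(g + 3)*(g - 2)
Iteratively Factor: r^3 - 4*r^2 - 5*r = (r + 1)*(r^2 - 5*r) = r*(r + 1)*(r - 5)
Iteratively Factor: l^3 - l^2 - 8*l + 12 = (l + 3)*(l^2 - 4*l + 4) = (l - 2)*(l + 3)*(l - 2)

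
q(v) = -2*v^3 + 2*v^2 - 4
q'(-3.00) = -66.00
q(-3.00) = 68.00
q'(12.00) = -816.00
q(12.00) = -3172.00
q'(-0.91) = -8.61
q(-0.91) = -0.84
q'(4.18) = -88.11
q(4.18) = -115.12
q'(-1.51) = -19.72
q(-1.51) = 7.45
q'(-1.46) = -18.63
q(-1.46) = 6.49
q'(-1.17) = -12.89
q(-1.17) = 1.94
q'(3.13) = -46.26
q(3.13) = -45.73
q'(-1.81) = -26.90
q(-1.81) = 14.41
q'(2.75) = -34.38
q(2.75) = -30.47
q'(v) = -6*v^2 + 4*v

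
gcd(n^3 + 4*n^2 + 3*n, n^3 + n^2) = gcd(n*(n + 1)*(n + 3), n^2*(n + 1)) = n^2 + n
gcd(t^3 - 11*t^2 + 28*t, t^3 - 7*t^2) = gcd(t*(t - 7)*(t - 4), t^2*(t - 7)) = t^2 - 7*t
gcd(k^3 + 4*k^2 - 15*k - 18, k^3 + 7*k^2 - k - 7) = k + 1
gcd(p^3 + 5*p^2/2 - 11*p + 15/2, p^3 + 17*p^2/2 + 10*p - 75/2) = p^2 + 7*p/2 - 15/2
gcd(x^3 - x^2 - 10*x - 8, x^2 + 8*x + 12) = x + 2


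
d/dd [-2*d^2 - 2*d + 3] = -4*d - 2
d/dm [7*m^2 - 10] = 14*m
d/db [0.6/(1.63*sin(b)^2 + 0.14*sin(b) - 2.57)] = -(1.956*sin(b) + 0.084)*cos(b)/(1.63*sin(b)^2 + 0.14*sin(b) - 2.57)^2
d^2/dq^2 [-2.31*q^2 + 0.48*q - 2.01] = -4.62000000000000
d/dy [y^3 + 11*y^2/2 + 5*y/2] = 3*y^2 + 11*y + 5/2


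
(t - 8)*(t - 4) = t^2 - 12*t + 32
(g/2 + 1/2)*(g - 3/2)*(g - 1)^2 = g^4/2 - 5*g^3/4 + g^2/4 + 5*g/4 - 3/4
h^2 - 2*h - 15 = (h - 5)*(h + 3)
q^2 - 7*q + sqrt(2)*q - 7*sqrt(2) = (q - 7)*(q + sqrt(2))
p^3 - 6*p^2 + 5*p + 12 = (p - 4)*(p - 3)*(p + 1)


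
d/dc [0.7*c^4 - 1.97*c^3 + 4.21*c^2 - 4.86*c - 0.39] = 2.8*c^3 - 5.91*c^2 + 8.42*c - 4.86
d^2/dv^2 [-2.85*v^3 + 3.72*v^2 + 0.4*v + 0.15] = 7.44 - 17.1*v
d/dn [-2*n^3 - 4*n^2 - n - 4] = -6*n^2 - 8*n - 1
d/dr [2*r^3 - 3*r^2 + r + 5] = 6*r^2 - 6*r + 1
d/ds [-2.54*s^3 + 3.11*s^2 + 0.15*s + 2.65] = -7.62*s^2 + 6.22*s + 0.15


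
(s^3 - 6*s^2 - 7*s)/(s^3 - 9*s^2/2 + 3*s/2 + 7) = 2*s*(s - 7)/(2*s^2 - 11*s + 14)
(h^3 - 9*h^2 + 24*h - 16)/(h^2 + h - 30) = (h^3 - 9*h^2 + 24*h - 16)/(h^2 + h - 30)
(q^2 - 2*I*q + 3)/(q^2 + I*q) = (q - 3*I)/q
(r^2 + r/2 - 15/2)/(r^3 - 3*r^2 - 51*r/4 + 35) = 2*(r + 3)/(2*r^2 - r - 28)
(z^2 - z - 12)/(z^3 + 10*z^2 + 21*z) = (z - 4)/(z*(z + 7))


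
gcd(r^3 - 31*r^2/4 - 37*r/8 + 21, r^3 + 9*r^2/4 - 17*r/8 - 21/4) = r^2 + r/4 - 21/8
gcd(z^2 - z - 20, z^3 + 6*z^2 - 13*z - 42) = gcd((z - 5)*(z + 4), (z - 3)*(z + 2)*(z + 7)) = 1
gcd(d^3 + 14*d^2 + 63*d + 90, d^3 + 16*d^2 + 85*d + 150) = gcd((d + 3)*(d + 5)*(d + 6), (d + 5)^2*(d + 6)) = d^2 + 11*d + 30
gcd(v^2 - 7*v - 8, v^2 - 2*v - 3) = v + 1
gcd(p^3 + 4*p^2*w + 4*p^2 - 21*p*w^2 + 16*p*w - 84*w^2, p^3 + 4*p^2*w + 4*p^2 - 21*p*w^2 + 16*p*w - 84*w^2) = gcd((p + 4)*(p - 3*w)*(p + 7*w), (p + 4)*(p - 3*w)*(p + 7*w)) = p^3 + 4*p^2*w + 4*p^2 - 21*p*w^2 + 16*p*w - 84*w^2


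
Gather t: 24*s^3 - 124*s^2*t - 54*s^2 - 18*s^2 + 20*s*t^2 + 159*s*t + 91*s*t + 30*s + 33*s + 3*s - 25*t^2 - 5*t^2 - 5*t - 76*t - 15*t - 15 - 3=24*s^3 - 72*s^2 + 66*s + t^2*(20*s - 30) + t*(-124*s^2 + 250*s - 96) - 18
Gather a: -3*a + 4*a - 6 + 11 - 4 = a + 1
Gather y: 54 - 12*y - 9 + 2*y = 45 - 10*y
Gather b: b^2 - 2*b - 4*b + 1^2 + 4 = b^2 - 6*b + 5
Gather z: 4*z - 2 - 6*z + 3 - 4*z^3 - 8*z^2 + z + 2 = -4*z^3 - 8*z^2 - z + 3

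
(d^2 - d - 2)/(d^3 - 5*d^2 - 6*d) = (d - 2)/(d*(d - 6))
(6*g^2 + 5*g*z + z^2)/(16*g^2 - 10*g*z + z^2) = (6*g^2 + 5*g*z + z^2)/(16*g^2 - 10*g*z + z^2)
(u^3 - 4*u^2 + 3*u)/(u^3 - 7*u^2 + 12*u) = (u - 1)/(u - 4)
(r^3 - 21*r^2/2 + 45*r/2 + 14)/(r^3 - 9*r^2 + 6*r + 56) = (r + 1/2)/(r + 2)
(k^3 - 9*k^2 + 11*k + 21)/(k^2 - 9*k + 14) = (k^2 - 2*k - 3)/(k - 2)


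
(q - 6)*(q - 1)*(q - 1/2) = q^3 - 15*q^2/2 + 19*q/2 - 3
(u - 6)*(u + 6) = u^2 - 36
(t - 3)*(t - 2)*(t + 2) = t^3 - 3*t^2 - 4*t + 12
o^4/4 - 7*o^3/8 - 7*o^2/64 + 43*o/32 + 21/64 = (o/4 + 1/4)*(o - 3)*(o - 7/4)*(o + 1/4)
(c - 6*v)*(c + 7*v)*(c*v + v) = c^3*v + c^2*v^2 + c^2*v - 42*c*v^3 + c*v^2 - 42*v^3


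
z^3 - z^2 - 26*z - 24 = (z - 6)*(z + 1)*(z + 4)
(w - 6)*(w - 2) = w^2 - 8*w + 12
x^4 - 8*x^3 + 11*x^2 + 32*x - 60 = (x - 5)*(x - 3)*(x - 2)*(x + 2)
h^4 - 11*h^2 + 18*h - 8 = (h - 2)*(h - 1)^2*(h + 4)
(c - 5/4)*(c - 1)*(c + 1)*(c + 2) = c^4 + 3*c^3/4 - 7*c^2/2 - 3*c/4 + 5/2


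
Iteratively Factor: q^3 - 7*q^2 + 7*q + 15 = (q + 1)*(q^2 - 8*q + 15) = (q - 3)*(q + 1)*(q - 5)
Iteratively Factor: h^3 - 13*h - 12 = (h + 3)*(h^2 - 3*h - 4) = (h + 1)*(h + 3)*(h - 4)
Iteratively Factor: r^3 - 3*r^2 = (r)*(r^2 - 3*r) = r*(r - 3)*(r)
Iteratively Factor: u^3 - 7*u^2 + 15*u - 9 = (u - 1)*(u^2 - 6*u + 9) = (u - 3)*(u - 1)*(u - 3)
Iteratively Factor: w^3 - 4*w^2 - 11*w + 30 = (w - 5)*(w^2 + w - 6) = (w - 5)*(w + 3)*(w - 2)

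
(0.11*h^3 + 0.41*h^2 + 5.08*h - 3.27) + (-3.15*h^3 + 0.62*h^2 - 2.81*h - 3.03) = -3.04*h^3 + 1.03*h^2 + 2.27*h - 6.3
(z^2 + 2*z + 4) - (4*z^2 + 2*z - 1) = 5 - 3*z^2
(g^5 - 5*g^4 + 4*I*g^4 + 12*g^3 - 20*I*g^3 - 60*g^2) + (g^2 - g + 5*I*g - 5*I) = g^5 - 5*g^4 + 4*I*g^4 + 12*g^3 - 20*I*g^3 - 59*g^2 - g + 5*I*g - 5*I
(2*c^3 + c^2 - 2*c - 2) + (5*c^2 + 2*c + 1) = 2*c^3 + 6*c^2 - 1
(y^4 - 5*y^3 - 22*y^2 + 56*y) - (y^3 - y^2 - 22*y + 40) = y^4 - 6*y^3 - 21*y^2 + 78*y - 40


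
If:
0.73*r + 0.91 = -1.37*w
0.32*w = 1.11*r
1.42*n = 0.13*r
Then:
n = -0.02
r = -0.17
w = -0.58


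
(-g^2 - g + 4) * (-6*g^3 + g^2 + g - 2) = 6*g^5 + 5*g^4 - 26*g^3 + 5*g^2 + 6*g - 8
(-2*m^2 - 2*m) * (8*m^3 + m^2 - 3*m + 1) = -16*m^5 - 18*m^4 + 4*m^3 + 4*m^2 - 2*m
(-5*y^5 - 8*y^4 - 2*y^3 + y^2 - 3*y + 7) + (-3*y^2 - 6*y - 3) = -5*y^5 - 8*y^4 - 2*y^3 - 2*y^2 - 9*y + 4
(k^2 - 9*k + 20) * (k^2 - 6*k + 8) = k^4 - 15*k^3 + 82*k^2 - 192*k + 160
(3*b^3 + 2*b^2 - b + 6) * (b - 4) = 3*b^4 - 10*b^3 - 9*b^2 + 10*b - 24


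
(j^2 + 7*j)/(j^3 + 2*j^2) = (j + 7)/(j*(j + 2))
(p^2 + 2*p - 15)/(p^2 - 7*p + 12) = (p + 5)/(p - 4)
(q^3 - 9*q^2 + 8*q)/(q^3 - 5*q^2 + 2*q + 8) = q*(q^2 - 9*q + 8)/(q^3 - 5*q^2 + 2*q + 8)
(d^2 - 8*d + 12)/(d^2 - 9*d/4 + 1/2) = 4*(d - 6)/(4*d - 1)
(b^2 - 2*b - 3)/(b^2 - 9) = (b + 1)/(b + 3)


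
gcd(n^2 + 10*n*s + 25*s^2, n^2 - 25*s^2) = n + 5*s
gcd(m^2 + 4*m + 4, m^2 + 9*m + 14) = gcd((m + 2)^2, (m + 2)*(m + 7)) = m + 2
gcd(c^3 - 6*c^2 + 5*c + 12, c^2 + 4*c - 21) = c - 3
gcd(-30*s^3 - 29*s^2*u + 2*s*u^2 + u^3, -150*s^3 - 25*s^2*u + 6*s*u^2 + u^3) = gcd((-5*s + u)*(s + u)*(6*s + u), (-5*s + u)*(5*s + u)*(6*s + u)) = 30*s^2 - s*u - u^2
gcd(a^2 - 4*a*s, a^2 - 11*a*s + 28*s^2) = -a + 4*s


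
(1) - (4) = -3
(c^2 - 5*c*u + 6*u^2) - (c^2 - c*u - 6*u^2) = -4*c*u + 12*u^2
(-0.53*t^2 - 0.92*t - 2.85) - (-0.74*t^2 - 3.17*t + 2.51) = 0.21*t^2 + 2.25*t - 5.36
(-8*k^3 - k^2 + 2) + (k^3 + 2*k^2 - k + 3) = -7*k^3 + k^2 - k + 5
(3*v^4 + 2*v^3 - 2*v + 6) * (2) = 6*v^4 + 4*v^3 - 4*v + 12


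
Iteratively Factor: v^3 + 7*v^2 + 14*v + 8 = (v + 2)*(v^2 + 5*v + 4) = (v + 2)*(v + 4)*(v + 1)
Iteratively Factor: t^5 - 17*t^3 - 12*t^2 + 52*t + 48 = (t + 2)*(t^4 - 2*t^3 - 13*t^2 + 14*t + 24) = (t + 2)*(t + 3)*(t^3 - 5*t^2 + 2*t + 8) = (t + 1)*(t + 2)*(t + 3)*(t^2 - 6*t + 8) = (t - 2)*(t + 1)*(t + 2)*(t + 3)*(t - 4)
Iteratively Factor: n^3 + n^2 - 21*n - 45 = (n + 3)*(n^2 - 2*n - 15) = (n - 5)*(n + 3)*(n + 3)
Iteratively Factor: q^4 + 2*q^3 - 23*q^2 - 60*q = (q + 4)*(q^3 - 2*q^2 - 15*q) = q*(q + 4)*(q^2 - 2*q - 15) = q*(q + 3)*(q + 4)*(q - 5)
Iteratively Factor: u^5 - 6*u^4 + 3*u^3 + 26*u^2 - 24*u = (u + 2)*(u^4 - 8*u^3 + 19*u^2 - 12*u) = (u - 1)*(u + 2)*(u^3 - 7*u^2 + 12*u) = (u - 4)*(u - 1)*(u + 2)*(u^2 - 3*u) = (u - 4)*(u - 3)*(u - 1)*(u + 2)*(u)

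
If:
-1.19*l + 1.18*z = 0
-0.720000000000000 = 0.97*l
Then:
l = -0.74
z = -0.75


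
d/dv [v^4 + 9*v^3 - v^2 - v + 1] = 4*v^3 + 27*v^2 - 2*v - 1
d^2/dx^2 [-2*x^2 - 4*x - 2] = -4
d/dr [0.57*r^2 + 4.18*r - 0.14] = 1.14*r + 4.18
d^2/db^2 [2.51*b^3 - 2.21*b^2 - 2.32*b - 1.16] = 15.06*b - 4.42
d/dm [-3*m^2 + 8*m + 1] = 8 - 6*m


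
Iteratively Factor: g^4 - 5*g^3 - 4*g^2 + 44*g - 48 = (g + 3)*(g^3 - 8*g^2 + 20*g - 16) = (g - 4)*(g + 3)*(g^2 - 4*g + 4) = (g - 4)*(g - 2)*(g + 3)*(g - 2)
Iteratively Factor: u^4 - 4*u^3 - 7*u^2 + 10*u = (u - 5)*(u^3 + u^2 - 2*u) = (u - 5)*(u - 1)*(u^2 + 2*u) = u*(u - 5)*(u - 1)*(u + 2)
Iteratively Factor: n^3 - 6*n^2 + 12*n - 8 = (n - 2)*(n^2 - 4*n + 4) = (n - 2)^2*(n - 2)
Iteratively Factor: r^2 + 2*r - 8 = (r - 2)*(r + 4)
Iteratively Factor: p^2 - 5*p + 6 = (p - 2)*(p - 3)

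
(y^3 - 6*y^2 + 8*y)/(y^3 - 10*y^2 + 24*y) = (y - 2)/(y - 6)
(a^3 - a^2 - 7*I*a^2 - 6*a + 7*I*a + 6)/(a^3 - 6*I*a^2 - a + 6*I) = (a - I)/(a + 1)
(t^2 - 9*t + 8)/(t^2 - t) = (t - 8)/t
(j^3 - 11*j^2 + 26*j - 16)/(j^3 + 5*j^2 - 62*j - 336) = (j^2 - 3*j + 2)/(j^2 + 13*j + 42)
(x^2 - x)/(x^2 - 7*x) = (x - 1)/(x - 7)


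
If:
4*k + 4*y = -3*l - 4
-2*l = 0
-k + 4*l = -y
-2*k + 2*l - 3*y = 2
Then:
No Solution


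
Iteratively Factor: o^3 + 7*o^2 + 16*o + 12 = (o + 3)*(o^2 + 4*o + 4) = (o + 2)*(o + 3)*(o + 2)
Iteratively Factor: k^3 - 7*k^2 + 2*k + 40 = (k + 2)*(k^2 - 9*k + 20) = (k - 4)*(k + 2)*(k - 5)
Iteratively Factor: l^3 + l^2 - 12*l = (l + 4)*(l^2 - 3*l) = l*(l + 4)*(l - 3)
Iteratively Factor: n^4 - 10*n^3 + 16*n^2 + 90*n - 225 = (n - 5)*(n^3 - 5*n^2 - 9*n + 45) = (n - 5)*(n + 3)*(n^2 - 8*n + 15) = (n - 5)^2*(n + 3)*(n - 3)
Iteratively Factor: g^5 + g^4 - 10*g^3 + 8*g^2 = (g)*(g^4 + g^3 - 10*g^2 + 8*g) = g*(g - 1)*(g^3 + 2*g^2 - 8*g) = g*(g - 1)*(g + 4)*(g^2 - 2*g) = g*(g - 2)*(g - 1)*(g + 4)*(g)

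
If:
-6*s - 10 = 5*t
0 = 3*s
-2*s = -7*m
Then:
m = 0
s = 0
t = -2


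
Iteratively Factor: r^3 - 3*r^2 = (r)*(r^2 - 3*r) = r*(r - 3)*(r)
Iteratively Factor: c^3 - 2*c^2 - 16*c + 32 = (c - 2)*(c^2 - 16) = (c - 2)*(c + 4)*(c - 4)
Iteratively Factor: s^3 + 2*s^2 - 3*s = (s - 1)*(s^2 + 3*s) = (s - 1)*(s + 3)*(s)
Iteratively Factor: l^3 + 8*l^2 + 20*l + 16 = (l + 2)*(l^2 + 6*l + 8) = (l + 2)*(l + 4)*(l + 2)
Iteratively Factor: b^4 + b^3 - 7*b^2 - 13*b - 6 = (b + 1)*(b^3 - 7*b - 6) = (b + 1)*(b + 2)*(b^2 - 2*b - 3) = (b + 1)^2*(b + 2)*(b - 3)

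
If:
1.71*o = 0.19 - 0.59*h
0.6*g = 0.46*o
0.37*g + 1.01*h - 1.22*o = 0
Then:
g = 0.06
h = 0.08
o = 0.08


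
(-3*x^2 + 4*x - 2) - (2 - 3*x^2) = 4*x - 4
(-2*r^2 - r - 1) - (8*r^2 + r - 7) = -10*r^2 - 2*r + 6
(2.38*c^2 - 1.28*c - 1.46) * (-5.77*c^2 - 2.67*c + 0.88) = -13.7326*c^4 + 1.031*c^3 + 13.9362*c^2 + 2.7718*c - 1.2848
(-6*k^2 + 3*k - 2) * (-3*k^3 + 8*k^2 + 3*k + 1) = 18*k^5 - 57*k^4 + 12*k^3 - 13*k^2 - 3*k - 2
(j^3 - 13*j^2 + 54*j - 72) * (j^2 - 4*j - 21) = j^5 - 17*j^4 + 85*j^3 - 15*j^2 - 846*j + 1512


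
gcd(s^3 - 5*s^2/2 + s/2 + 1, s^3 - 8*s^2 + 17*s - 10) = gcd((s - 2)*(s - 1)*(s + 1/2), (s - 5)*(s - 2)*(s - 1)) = s^2 - 3*s + 2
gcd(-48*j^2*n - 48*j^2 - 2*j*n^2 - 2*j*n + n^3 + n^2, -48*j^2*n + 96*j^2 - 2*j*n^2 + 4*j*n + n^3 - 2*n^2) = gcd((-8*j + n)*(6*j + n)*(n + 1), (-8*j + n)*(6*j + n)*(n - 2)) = 48*j^2 + 2*j*n - n^2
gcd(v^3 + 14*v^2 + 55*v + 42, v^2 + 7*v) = v + 7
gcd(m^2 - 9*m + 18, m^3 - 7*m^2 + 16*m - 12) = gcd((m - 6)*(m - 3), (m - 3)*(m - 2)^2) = m - 3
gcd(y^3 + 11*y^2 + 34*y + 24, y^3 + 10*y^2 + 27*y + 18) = y^2 + 7*y + 6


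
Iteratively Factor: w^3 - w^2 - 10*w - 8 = (w + 2)*(w^2 - 3*w - 4) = (w - 4)*(w + 2)*(w + 1)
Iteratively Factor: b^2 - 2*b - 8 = (b - 4)*(b + 2)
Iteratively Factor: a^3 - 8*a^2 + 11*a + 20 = (a - 4)*(a^2 - 4*a - 5) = (a - 4)*(a + 1)*(a - 5)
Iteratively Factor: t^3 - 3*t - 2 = (t + 1)*(t^2 - t - 2) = (t + 1)^2*(t - 2)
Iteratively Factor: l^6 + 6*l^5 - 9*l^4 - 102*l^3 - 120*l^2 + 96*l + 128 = (l - 1)*(l^5 + 7*l^4 - 2*l^3 - 104*l^2 - 224*l - 128) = (l - 4)*(l - 1)*(l^4 + 11*l^3 + 42*l^2 + 64*l + 32) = (l - 4)*(l - 1)*(l + 4)*(l^3 + 7*l^2 + 14*l + 8) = (l - 4)*(l - 1)*(l + 1)*(l + 4)*(l^2 + 6*l + 8) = (l - 4)*(l - 1)*(l + 1)*(l + 2)*(l + 4)*(l + 4)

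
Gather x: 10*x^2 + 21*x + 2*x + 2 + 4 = 10*x^2 + 23*x + 6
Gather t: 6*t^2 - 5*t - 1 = 6*t^2 - 5*t - 1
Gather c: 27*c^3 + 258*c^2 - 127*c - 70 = 27*c^3 + 258*c^2 - 127*c - 70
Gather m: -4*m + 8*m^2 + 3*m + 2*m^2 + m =10*m^2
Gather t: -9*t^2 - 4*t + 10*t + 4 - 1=-9*t^2 + 6*t + 3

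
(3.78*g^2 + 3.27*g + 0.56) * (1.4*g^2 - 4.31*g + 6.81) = 5.292*g^4 - 11.7138*g^3 + 12.4321*g^2 + 19.8551*g + 3.8136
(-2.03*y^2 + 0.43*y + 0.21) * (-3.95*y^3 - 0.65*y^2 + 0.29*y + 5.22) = 8.0185*y^5 - 0.379*y^4 - 1.6977*y^3 - 10.6084*y^2 + 2.3055*y + 1.0962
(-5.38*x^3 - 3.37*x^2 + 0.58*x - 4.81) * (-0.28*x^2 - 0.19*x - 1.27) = 1.5064*x^5 + 1.9658*x^4 + 7.3105*x^3 + 5.5165*x^2 + 0.1773*x + 6.1087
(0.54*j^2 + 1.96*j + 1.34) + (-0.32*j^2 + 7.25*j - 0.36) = 0.22*j^2 + 9.21*j + 0.98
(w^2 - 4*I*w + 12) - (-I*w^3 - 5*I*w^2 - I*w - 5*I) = I*w^3 + w^2 + 5*I*w^2 - 3*I*w + 12 + 5*I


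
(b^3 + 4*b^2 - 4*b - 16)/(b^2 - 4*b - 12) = (b^2 + 2*b - 8)/(b - 6)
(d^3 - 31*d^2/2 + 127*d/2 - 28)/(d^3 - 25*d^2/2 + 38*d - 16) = (d - 7)/(d - 4)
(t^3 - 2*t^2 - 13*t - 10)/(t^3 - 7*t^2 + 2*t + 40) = (t + 1)/(t - 4)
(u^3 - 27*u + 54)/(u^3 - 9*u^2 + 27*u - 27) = (u + 6)/(u - 3)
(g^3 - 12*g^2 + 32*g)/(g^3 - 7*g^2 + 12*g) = (g - 8)/(g - 3)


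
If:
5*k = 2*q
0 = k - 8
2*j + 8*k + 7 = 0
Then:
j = -71/2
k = 8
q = 20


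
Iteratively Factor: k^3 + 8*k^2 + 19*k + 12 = (k + 4)*(k^2 + 4*k + 3) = (k + 3)*(k + 4)*(k + 1)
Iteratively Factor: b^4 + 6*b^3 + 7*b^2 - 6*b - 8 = (b - 1)*(b^3 + 7*b^2 + 14*b + 8) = (b - 1)*(b + 2)*(b^2 + 5*b + 4) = (b - 1)*(b + 2)*(b + 4)*(b + 1)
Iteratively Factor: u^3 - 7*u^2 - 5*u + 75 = (u - 5)*(u^2 - 2*u - 15) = (u - 5)^2*(u + 3)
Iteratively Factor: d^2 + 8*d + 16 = (d + 4)*(d + 4)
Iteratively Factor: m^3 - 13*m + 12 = (m - 3)*(m^2 + 3*m - 4) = (m - 3)*(m + 4)*(m - 1)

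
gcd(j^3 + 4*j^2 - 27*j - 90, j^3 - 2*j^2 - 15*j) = j^2 - 2*j - 15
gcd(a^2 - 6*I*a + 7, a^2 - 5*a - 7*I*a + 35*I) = a - 7*I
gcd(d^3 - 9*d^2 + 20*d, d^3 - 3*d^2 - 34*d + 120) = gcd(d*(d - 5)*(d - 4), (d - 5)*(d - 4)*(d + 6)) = d^2 - 9*d + 20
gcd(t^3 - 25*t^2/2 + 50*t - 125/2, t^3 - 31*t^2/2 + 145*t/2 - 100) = t^2 - 15*t/2 + 25/2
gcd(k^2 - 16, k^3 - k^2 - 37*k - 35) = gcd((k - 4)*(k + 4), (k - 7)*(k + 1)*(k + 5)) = 1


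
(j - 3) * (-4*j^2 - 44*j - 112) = -4*j^3 - 32*j^2 + 20*j + 336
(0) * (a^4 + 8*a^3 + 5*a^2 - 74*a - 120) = 0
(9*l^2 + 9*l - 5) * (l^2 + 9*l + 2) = 9*l^4 + 90*l^3 + 94*l^2 - 27*l - 10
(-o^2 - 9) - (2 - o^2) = -11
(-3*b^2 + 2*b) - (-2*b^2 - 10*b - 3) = -b^2 + 12*b + 3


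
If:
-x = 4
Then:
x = -4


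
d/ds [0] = 0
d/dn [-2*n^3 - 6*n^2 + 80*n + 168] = -6*n^2 - 12*n + 80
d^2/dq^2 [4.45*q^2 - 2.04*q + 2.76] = 8.90000000000000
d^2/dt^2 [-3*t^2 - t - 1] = -6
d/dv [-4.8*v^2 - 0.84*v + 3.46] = -9.6*v - 0.84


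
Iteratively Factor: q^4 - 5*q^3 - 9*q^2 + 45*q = (q)*(q^3 - 5*q^2 - 9*q + 45) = q*(q - 5)*(q^2 - 9) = q*(q - 5)*(q + 3)*(q - 3)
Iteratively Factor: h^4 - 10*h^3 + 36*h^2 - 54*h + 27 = (h - 3)*(h^3 - 7*h^2 + 15*h - 9) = (h - 3)^2*(h^2 - 4*h + 3) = (h - 3)^2*(h - 1)*(h - 3)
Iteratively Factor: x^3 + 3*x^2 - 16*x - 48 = (x + 4)*(x^2 - x - 12) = (x + 3)*(x + 4)*(x - 4)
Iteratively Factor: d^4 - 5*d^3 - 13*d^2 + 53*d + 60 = (d + 3)*(d^3 - 8*d^2 + 11*d + 20) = (d + 1)*(d + 3)*(d^2 - 9*d + 20) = (d - 5)*(d + 1)*(d + 3)*(d - 4)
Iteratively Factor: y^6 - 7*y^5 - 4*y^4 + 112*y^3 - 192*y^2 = (y - 4)*(y^5 - 3*y^4 - 16*y^3 + 48*y^2) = (y - 4)^2*(y^4 + y^3 - 12*y^2) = (y - 4)^2*(y + 4)*(y^3 - 3*y^2) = y*(y - 4)^2*(y + 4)*(y^2 - 3*y) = y*(y - 4)^2*(y - 3)*(y + 4)*(y)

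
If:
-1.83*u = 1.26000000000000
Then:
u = -0.69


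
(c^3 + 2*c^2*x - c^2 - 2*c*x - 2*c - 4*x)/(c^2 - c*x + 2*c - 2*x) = (c^3 + 2*c^2*x - c^2 - 2*c*x - 2*c - 4*x)/(c^2 - c*x + 2*c - 2*x)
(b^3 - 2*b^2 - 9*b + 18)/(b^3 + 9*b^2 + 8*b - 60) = (b^2 - 9)/(b^2 + 11*b + 30)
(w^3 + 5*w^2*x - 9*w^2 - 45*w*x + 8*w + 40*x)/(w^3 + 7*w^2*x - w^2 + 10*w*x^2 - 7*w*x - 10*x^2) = (w - 8)/(w + 2*x)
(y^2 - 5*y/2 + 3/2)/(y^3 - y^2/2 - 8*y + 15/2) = (2*y - 3)/(2*y^2 + y - 15)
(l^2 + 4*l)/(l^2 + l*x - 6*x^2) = l*(l + 4)/(l^2 + l*x - 6*x^2)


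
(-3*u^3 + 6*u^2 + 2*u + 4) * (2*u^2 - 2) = -6*u^5 + 12*u^4 + 10*u^3 - 4*u^2 - 4*u - 8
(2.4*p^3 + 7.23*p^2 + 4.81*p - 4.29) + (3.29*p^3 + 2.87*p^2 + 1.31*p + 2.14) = 5.69*p^3 + 10.1*p^2 + 6.12*p - 2.15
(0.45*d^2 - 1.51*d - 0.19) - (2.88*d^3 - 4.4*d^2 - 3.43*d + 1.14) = -2.88*d^3 + 4.85*d^2 + 1.92*d - 1.33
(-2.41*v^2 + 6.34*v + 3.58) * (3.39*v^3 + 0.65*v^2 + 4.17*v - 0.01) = -8.1699*v^5 + 19.9261*v^4 + 6.2075*v^3 + 28.7889*v^2 + 14.8652*v - 0.0358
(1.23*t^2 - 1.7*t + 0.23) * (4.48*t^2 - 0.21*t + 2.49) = 5.5104*t^4 - 7.8743*t^3 + 4.4501*t^2 - 4.2813*t + 0.5727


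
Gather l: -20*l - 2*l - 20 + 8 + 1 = -22*l - 11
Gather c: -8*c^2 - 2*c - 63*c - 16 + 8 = -8*c^2 - 65*c - 8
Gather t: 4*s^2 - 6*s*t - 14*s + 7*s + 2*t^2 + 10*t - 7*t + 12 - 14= 4*s^2 - 7*s + 2*t^2 + t*(3 - 6*s) - 2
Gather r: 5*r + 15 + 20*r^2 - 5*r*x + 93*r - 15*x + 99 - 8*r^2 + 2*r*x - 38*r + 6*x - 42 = 12*r^2 + r*(60 - 3*x) - 9*x + 72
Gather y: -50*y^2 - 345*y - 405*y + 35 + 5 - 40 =-50*y^2 - 750*y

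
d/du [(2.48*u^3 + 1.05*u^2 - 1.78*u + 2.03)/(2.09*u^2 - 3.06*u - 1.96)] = (5.1832*u^4 - 15.1776*u^3 - 14.0752*u^2 - 12.6014*u + 9.7006)/(4.3681*u^4 - 12.7908*u^3 + 1.1708*u^2 + 11.9952*u + 3.8416)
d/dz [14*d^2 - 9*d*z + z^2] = -9*d + 2*z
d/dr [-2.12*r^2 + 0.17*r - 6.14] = 0.17 - 4.24*r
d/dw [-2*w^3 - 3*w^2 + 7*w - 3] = -6*w^2 - 6*w + 7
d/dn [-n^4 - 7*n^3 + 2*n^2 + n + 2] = -4*n^3 - 21*n^2 + 4*n + 1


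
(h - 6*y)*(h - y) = h^2 - 7*h*y + 6*y^2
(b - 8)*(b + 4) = b^2 - 4*b - 32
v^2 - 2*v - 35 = (v - 7)*(v + 5)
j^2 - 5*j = j*(j - 5)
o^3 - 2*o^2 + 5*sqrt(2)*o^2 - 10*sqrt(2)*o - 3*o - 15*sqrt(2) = (o - 3)*(o + 1)*(o + 5*sqrt(2))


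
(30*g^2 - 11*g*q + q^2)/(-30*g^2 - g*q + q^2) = (-5*g + q)/(5*g + q)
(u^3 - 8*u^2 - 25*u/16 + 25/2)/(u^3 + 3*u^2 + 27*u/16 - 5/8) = (4*u^2 - 37*u + 40)/(4*u^2 + 7*u - 2)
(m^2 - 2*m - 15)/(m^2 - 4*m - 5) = (m + 3)/(m + 1)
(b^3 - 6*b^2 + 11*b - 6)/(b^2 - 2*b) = b - 4 + 3/b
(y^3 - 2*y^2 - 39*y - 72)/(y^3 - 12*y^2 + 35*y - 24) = (y^2 + 6*y + 9)/(y^2 - 4*y + 3)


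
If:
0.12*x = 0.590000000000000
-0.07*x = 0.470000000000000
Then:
No Solution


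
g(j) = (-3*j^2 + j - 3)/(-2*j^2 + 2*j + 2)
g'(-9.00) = 0.00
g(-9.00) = 1.43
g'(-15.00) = 0.00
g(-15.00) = 1.45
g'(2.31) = -4.19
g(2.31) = 4.12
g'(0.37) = -0.23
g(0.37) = -1.23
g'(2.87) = -1.23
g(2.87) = 2.84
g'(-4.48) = 0.02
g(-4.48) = 1.44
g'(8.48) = -0.03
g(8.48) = 1.68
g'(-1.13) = 3.79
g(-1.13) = 2.83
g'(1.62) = -534318.18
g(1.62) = 1051.50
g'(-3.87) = 0.03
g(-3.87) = 1.45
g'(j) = (1 - 6*j)/(-2*j^2 + 2*j + 2) + (4*j - 2)*(-3*j^2 + j - 3)/(-2*j^2 + 2*j + 2)^2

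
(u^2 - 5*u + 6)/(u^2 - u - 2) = (u - 3)/(u + 1)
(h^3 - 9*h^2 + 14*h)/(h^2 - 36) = h*(h^2 - 9*h + 14)/(h^2 - 36)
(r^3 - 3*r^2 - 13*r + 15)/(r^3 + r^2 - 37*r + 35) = (r + 3)/(r + 7)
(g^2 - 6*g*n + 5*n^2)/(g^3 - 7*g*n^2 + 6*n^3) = (g - 5*n)/(g^2 + g*n - 6*n^2)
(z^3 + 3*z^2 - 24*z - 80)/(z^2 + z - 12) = (z^2 - z - 20)/(z - 3)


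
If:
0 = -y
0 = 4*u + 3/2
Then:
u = -3/8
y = 0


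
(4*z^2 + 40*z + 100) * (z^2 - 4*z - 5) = 4*z^4 + 24*z^3 - 80*z^2 - 600*z - 500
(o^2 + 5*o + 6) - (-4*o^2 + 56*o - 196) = 5*o^2 - 51*o + 202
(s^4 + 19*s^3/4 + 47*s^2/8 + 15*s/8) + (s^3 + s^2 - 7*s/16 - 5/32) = s^4 + 23*s^3/4 + 55*s^2/8 + 23*s/16 - 5/32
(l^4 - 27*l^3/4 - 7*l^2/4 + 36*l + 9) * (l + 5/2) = l^5 - 17*l^4/4 - 149*l^3/8 + 253*l^2/8 + 99*l + 45/2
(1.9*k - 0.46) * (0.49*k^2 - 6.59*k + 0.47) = 0.931*k^3 - 12.7464*k^2 + 3.9244*k - 0.2162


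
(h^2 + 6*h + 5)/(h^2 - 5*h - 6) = (h + 5)/(h - 6)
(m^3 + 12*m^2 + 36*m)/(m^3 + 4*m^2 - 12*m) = (m + 6)/(m - 2)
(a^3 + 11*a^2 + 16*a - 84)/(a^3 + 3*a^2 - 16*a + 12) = (a + 7)/(a - 1)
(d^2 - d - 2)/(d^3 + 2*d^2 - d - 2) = (d - 2)/(d^2 + d - 2)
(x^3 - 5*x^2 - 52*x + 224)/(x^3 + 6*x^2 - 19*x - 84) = (x - 8)/(x + 3)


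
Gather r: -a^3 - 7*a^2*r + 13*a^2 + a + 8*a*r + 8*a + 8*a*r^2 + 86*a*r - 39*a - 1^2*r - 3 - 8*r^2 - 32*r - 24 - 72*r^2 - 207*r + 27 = -a^3 + 13*a^2 - 30*a + r^2*(8*a - 80) + r*(-7*a^2 + 94*a - 240)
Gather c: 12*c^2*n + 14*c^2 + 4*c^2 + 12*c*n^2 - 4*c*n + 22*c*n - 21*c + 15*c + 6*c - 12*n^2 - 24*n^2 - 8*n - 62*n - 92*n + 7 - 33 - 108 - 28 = c^2*(12*n + 18) + c*(12*n^2 + 18*n) - 36*n^2 - 162*n - 162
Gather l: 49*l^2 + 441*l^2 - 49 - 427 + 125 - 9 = 490*l^2 - 360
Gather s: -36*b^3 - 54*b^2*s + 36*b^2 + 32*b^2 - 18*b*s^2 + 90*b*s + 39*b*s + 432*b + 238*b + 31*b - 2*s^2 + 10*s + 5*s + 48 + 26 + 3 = -36*b^3 + 68*b^2 + 701*b + s^2*(-18*b - 2) + s*(-54*b^2 + 129*b + 15) + 77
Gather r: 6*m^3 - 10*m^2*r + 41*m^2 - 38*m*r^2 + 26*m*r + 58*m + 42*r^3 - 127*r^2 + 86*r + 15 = 6*m^3 + 41*m^2 + 58*m + 42*r^3 + r^2*(-38*m - 127) + r*(-10*m^2 + 26*m + 86) + 15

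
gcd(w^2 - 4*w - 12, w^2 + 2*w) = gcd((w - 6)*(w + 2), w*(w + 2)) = w + 2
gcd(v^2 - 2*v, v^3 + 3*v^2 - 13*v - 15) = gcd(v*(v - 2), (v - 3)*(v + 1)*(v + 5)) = 1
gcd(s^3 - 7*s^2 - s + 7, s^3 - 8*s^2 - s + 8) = s^2 - 1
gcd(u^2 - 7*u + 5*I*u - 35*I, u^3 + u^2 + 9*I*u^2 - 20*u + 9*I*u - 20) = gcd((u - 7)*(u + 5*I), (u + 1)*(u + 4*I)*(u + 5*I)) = u + 5*I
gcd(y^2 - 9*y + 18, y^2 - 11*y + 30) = y - 6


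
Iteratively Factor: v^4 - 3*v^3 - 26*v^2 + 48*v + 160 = (v + 4)*(v^3 - 7*v^2 + 2*v + 40) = (v + 2)*(v + 4)*(v^2 - 9*v + 20) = (v - 4)*(v + 2)*(v + 4)*(v - 5)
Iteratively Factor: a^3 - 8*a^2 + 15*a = (a - 3)*(a^2 - 5*a) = (a - 5)*(a - 3)*(a)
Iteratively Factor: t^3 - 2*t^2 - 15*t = (t + 3)*(t^2 - 5*t) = (t - 5)*(t + 3)*(t)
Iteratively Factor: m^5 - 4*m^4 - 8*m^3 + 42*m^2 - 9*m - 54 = (m - 3)*(m^4 - m^3 - 11*m^2 + 9*m + 18) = (m - 3)*(m - 2)*(m^3 + m^2 - 9*m - 9) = (m - 3)*(m - 2)*(m + 1)*(m^2 - 9) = (m - 3)^2*(m - 2)*(m + 1)*(m + 3)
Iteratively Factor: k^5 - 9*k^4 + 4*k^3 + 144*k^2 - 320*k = (k + 4)*(k^4 - 13*k^3 + 56*k^2 - 80*k) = (k - 5)*(k + 4)*(k^3 - 8*k^2 + 16*k) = k*(k - 5)*(k + 4)*(k^2 - 8*k + 16) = k*(k - 5)*(k - 4)*(k + 4)*(k - 4)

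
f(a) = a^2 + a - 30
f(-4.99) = -10.09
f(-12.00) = 102.00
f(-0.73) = -30.20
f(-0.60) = -30.24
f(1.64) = -25.67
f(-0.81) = -30.15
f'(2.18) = 5.36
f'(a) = 2*a + 1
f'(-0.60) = -0.20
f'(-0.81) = -0.62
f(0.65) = -28.93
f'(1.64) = 4.28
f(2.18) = -23.07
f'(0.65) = 2.30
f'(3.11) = 7.22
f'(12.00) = 25.00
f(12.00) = 126.00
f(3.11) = -17.22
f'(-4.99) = -8.98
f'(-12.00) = -23.00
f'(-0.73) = -0.46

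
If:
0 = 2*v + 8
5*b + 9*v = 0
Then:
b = 36/5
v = -4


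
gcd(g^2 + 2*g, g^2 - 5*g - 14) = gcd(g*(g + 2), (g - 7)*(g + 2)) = g + 2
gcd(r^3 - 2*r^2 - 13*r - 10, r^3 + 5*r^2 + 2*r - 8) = r + 2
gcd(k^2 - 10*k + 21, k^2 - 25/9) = 1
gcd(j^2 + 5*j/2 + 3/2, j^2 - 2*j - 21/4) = j + 3/2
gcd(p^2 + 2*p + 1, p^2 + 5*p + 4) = p + 1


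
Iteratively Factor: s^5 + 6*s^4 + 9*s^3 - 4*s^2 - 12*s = (s - 1)*(s^4 + 7*s^3 + 16*s^2 + 12*s) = (s - 1)*(s + 2)*(s^3 + 5*s^2 + 6*s) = (s - 1)*(s + 2)*(s + 3)*(s^2 + 2*s) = s*(s - 1)*(s + 2)*(s + 3)*(s + 2)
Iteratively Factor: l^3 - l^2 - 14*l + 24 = (l + 4)*(l^2 - 5*l + 6) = (l - 2)*(l + 4)*(l - 3)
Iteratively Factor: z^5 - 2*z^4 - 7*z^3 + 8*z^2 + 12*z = (z + 2)*(z^4 - 4*z^3 + z^2 + 6*z) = (z - 2)*(z + 2)*(z^3 - 2*z^2 - 3*z) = z*(z - 2)*(z + 2)*(z^2 - 2*z - 3) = z*(z - 3)*(z - 2)*(z + 2)*(z + 1)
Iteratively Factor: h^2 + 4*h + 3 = (h + 1)*(h + 3)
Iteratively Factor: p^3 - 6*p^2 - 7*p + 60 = (p - 4)*(p^2 - 2*p - 15) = (p - 4)*(p + 3)*(p - 5)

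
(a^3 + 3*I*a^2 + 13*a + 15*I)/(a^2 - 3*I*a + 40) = (a^2 - 2*I*a + 3)/(a - 8*I)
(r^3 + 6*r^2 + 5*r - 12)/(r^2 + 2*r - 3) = r + 4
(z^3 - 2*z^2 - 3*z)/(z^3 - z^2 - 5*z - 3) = z/(z + 1)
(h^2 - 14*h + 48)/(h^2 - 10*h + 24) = (h - 8)/(h - 4)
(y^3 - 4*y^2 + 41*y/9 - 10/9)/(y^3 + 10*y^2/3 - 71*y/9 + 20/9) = (3*y^2 - 11*y + 10)/(3*y^2 + 11*y - 20)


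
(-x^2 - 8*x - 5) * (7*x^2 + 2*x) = -7*x^4 - 58*x^3 - 51*x^2 - 10*x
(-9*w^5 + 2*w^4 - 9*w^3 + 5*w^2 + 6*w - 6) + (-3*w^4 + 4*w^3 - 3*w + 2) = -9*w^5 - w^4 - 5*w^3 + 5*w^2 + 3*w - 4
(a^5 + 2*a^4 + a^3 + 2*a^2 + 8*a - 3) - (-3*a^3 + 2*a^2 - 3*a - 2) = a^5 + 2*a^4 + 4*a^3 + 11*a - 1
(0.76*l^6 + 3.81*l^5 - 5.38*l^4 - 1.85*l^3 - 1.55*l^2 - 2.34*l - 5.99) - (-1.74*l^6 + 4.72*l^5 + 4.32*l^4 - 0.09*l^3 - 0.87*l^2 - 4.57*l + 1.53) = 2.5*l^6 - 0.91*l^5 - 9.7*l^4 - 1.76*l^3 - 0.68*l^2 + 2.23*l - 7.52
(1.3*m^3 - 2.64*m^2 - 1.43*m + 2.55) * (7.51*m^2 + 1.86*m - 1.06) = 9.763*m^5 - 17.4084*m^4 - 17.0277*m^3 + 19.2891*m^2 + 6.2588*m - 2.703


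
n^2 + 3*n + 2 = (n + 1)*(n + 2)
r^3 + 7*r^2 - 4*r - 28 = (r - 2)*(r + 2)*(r + 7)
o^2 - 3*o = o*(o - 3)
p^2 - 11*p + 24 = (p - 8)*(p - 3)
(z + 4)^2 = z^2 + 8*z + 16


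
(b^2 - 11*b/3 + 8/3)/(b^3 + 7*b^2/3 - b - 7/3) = (3*b - 8)/(3*b^2 + 10*b + 7)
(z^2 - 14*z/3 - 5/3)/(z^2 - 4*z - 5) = (z + 1/3)/(z + 1)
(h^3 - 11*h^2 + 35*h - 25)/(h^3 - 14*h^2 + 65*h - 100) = (h - 1)/(h - 4)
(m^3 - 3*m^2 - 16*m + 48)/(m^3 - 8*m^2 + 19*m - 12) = (m + 4)/(m - 1)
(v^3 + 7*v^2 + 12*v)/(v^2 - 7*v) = (v^2 + 7*v + 12)/(v - 7)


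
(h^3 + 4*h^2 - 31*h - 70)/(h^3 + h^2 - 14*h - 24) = (h^2 + 2*h - 35)/(h^2 - h - 12)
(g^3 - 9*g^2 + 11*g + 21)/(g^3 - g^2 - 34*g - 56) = (g^2 - 2*g - 3)/(g^2 + 6*g + 8)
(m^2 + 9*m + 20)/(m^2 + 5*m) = (m + 4)/m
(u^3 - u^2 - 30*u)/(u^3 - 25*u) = (u - 6)/(u - 5)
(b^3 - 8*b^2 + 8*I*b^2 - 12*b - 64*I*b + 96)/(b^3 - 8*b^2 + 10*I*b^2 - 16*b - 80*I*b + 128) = (b + 6*I)/(b + 8*I)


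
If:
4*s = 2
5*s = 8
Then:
No Solution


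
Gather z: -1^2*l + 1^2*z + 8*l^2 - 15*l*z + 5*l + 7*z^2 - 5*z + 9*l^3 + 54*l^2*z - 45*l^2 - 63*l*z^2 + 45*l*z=9*l^3 - 37*l^2 + 4*l + z^2*(7 - 63*l) + z*(54*l^2 + 30*l - 4)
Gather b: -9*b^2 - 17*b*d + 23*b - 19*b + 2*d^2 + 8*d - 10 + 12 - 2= -9*b^2 + b*(4 - 17*d) + 2*d^2 + 8*d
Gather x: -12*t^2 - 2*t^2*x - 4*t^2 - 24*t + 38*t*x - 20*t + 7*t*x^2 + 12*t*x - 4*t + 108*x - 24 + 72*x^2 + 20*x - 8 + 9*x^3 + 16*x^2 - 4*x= -16*t^2 - 48*t + 9*x^3 + x^2*(7*t + 88) + x*(-2*t^2 + 50*t + 124) - 32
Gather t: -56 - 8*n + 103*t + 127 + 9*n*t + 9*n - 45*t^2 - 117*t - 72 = n - 45*t^2 + t*(9*n - 14) - 1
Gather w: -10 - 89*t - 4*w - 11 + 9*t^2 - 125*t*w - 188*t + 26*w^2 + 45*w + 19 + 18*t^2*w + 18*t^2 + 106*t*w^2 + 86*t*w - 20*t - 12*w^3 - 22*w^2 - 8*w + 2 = 27*t^2 - 297*t - 12*w^3 + w^2*(106*t + 4) + w*(18*t^2 - 39*t + 33)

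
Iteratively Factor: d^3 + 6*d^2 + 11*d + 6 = (d + 2)*(d^2 + 4*d + 3) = (d + 1)*(d + 2)*(d + 3)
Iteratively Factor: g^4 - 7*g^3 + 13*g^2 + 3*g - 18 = (g - 3)*(g^3 - 4*g^2 + g + 6) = (g - 3)^2*(g^2 - g - 2) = (g - 3)^2*(g + 1)*(g - 2)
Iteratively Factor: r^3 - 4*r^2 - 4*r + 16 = (r + 2)*(r^2 - 6*r + 8) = (r - 2)*(r + 2)*(r - 4)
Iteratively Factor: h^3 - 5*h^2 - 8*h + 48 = (h - 4)*(h^2 - h - 12) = (h - 4)^2*(h + 3)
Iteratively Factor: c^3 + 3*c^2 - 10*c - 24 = (c - 3)*(c^2 + 6*c + 8) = (c - 3)*(c + 2)*(c + 4)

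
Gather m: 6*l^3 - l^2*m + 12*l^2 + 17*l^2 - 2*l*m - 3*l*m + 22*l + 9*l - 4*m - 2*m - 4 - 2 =6*l^3 + 29*l^2 + 31*l + m*(-l^2 - 5*l - 6) - 6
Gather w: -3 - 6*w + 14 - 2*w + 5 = 16 - 8*w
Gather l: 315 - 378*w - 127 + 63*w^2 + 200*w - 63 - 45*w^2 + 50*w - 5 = 18*w^2 - 128*w + 120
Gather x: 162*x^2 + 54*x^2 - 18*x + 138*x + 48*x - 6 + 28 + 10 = 216*x^2 + 168*x + 32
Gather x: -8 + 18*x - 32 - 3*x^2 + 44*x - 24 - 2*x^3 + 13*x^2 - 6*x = -2*x^3 + 10*x^2 + 56*x - 64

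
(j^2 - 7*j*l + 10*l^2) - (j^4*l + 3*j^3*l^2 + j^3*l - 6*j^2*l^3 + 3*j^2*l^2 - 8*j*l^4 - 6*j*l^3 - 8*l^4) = -j^4*l - 3*j^3*l^2 - j^3*l + 6*j^2*l^3 - 3*j^2*l^2 + j^2 + 8*j*l^4 + 6*j*l^3 - 7*j*l + 8*l^4 + 10*l^2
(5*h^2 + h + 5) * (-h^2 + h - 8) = -5*h^4 + 4*h^3 - 44*h^2 - 3*h - 40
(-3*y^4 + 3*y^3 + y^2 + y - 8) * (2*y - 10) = -6*y^5 + 36*y^4 - 28*y^3 - 8*y^2 - 26*y + 80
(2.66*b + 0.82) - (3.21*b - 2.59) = 3.41 - 0.55*b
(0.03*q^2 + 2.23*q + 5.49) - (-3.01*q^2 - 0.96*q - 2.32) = 3.04*q^2 + 3.19*q + 7.81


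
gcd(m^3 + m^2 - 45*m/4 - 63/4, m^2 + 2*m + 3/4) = m + 3/2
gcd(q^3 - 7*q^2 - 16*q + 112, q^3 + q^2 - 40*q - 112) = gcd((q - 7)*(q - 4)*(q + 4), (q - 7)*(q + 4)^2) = q^2 - 3*q - 28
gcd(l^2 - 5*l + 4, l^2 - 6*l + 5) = l - 1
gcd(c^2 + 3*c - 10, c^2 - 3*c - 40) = c + 5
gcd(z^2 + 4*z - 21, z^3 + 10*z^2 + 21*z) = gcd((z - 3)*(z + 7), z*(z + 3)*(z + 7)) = z + 7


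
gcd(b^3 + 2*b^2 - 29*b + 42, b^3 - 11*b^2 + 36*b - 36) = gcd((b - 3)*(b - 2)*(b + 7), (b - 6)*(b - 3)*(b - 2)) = b^2 - 5*b + 6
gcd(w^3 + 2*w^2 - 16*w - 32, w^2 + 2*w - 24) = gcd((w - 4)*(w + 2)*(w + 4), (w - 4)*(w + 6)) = w - 4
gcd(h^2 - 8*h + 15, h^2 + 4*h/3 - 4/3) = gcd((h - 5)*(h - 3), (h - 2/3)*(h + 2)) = 1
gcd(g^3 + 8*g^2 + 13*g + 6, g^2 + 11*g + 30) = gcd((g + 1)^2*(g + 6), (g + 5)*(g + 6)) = g + 6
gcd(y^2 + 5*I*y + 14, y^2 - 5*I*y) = 1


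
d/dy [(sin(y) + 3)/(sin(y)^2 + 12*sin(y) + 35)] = (-6*sin(y) + cos(y)^2 - 2)*cos(y)/(sin(y)^2 + 12*sin(y) + 35)^2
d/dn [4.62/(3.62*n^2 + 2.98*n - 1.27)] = (-33.4488*n - 13.7676)/(3.62*n^2 + 2.98*n - 1.27)^2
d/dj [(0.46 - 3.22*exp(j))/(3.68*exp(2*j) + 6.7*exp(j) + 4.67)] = (11.8496*exp(2*j) - 3.3856*exp(j) - 18.1194)*exp(j)/(13.5424*exp(4*j) + 49.312*exp(3*j) + 79.2612*exp(2*j) + 62.578*exp(j) + 21.8089)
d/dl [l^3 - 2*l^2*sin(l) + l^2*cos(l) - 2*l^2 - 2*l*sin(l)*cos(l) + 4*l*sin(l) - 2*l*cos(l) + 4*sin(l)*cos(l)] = -l^2*sin(l) - 2*l^2*cos(l) + 3*l^2 - 2*l*sin(l) + 6*l*cos(l) - 2*l*cos(2*l) - 4*l + 4*sin(l) - sin(2*l) - 2*cos(l) + 4*cos(2*l)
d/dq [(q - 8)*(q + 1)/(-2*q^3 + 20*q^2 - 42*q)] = (q^4 - 14*q^3 + 25*q^2 + 160*q - 168)/(2*q^2*(q^4 - 20*q^3 + 142*q^2 - 420*q + 441))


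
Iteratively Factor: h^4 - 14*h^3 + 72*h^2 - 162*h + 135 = (h - 5)*(h^3 - 9*h^2 + 27*h - 27) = (h - 5)*(h - 3)*(h^2 - 6*h + 9) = (h - 5)*(h - 3)^2*(h - 3)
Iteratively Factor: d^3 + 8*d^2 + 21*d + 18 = (d + 3)*(d^2 + 5*d + 6) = (d + 2)*(d + 3)*(d + 3)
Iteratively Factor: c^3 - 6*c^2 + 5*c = (c - 1)*(c^2 - 5*c) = (c - 5)*(c - 1)*(c)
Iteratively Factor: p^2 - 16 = (p - 4)*(p + 4)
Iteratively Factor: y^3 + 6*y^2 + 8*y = (y + 4)*(y^2 + 2*y) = y*(y + 4)*(y + 2)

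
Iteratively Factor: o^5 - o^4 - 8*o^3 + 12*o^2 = (o - 2)*(o^4 + o^3 - 6*o^2) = o*(o - 2)*(o^3 + o^2 - 6*o) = o*(o - 2)*(o + 3)*(o^2 - 2*o) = o^2*(o - 2)*(o + 3)*(o - 2)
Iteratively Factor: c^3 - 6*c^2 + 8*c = (c - 4)*(c^2 - 2*c) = c*(c - 4)*(c - 2)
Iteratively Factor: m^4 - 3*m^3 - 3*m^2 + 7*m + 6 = (m + 1)*(m^3 - 4*m^2 + m + 6) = (m + 1)^2*(m^2 - 5*m + 6) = (m - 2)*(m + 1)^2*(m - 3)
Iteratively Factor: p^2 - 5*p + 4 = (p - 1)*(p - 4)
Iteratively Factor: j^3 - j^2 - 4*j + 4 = (j - 2)*(j^2 + j - 2) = (j - 2)*(j - 1)*(j + 2)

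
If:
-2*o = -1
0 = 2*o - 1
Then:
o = 1/2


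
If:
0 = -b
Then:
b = 0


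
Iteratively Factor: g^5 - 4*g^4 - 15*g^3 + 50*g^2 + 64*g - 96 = (g - 1)*(g^4 - 3*g^3 - 18*g^2 + 32*g + 96) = (g - 1)*(g + 3)*(g^3 - 6*g^2 + 32) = (g - 4)*(g - 1)*(g + 3)*(g^2 - 2*g - 8) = (g - 4)*(g - 1)*(g + 2)*(g + 3)*(g - 4)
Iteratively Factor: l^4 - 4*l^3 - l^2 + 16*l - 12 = (l - 1)*(l^3 - 3*l^2 - 4*l + 12) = (l - 3)*(l - 1)*(l^2 - 4) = (l - 3)*(l - 1)*(l + 2)*(l - 2)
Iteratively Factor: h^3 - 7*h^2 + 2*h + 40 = (h - 5)*(h^2 - 2*h - 8) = (h - 5)*(h - 4)*(h + 2)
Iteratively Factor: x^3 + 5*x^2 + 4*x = (x + 4)*(x^2 + x) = (x + 1)*(x + 4)*(x)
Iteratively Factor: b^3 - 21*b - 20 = (b + 4)*(b^2 - 4*b - 5) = (b - 5)*(b + 4)*(b + 1)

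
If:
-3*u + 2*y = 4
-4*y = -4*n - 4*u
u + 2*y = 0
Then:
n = 3/2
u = -1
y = 1/2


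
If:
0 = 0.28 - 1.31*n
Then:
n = 0.21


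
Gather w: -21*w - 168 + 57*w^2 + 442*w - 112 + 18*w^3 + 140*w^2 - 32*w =18*w^3 + 197*w^2 + 389*w - 280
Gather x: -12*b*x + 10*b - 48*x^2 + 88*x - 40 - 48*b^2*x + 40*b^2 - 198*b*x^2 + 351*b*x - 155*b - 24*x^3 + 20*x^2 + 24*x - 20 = 40*b^2 - 145*b - 24*x^3 + x^2*(-198*b - 28) + x*(-48*b^2 + 339*b + 112) - 60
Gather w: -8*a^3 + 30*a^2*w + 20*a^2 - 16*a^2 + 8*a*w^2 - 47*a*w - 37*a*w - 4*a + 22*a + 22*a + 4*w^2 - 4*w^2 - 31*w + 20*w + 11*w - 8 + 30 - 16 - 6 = -8*a^3 + 4*a^2 + 8*a*w^2 + 40*a + w*(30*a^2 - 84*a)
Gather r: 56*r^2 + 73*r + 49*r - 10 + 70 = 56*r^2 + 122*r + 60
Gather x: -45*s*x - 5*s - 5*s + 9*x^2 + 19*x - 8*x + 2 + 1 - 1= -10*s + 9*x^2 + x*(11 - 45*s) + 2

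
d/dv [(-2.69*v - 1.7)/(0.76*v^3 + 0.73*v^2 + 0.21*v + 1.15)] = (4.0888*v^3 + 5.8397*v^2 + 2.482*v - 2.7365)/(0.5776*v^6 + 1.1096*v^5 + 0.8521*v^4 + 2.0546*v^3 + 1.7231*v^2 + 0.483*v + 1.3225)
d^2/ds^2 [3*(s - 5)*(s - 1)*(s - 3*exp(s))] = -9*s^2*exp(s) + 18*s*exp(s) + 18*s + 45*exp(s) - 36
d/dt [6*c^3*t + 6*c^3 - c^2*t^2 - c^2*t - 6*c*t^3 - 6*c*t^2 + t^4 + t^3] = 6*c^3 - 2*c^2*t - c^2 - 18*c*t^2 - 12*c*t + 4*t^3 + 3*t^2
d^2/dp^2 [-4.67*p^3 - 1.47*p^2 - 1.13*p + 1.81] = -28.02*p - 2.94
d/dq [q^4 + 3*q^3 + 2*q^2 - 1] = q*(4*q^2 + 9*q + 4)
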